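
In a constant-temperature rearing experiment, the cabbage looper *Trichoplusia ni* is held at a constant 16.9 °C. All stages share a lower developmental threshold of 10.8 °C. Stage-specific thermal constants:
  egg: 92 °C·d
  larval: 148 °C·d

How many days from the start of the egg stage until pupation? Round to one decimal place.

39.3 days

Daily accumulation at 16.9 °C = 16.9 − 10.8 = 6.1 DD/day.
Total K = 92 + 148 = 240 DD.
Total duration = 240 / 6.1 = 39.344 ≈ 39.3 days.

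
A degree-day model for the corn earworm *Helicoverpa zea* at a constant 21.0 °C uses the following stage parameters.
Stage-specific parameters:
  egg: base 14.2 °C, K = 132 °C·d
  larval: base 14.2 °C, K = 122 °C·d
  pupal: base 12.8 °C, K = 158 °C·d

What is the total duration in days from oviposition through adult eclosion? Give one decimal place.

egg: 132 / (21.0 − 14.2) = 132 / 6.8 = 19.412 d.
larval: 122 / (21.0 − 14.2) = 122 / 6.8 = 17.941 d.
pupal: 158 / (21.0 − 12.8) = 158 / 8.2 = 19.268 d.
Sum = 56.621 ≈ 56.6 days.

56.6 days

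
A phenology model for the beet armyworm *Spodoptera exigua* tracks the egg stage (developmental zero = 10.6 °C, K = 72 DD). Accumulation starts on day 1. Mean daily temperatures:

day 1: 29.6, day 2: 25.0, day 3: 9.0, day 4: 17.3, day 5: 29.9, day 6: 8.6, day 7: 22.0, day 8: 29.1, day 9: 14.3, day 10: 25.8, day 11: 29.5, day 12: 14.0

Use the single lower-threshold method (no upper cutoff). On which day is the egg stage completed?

day 8

Daily DD above 10.6 °C: 19.0, 14.4, 0.0, 6.7, 19.3, 0.0, 11.4, 18.5, 3.7, 15.2, 18.9, 3.4.
Cumulative: 19.0, 33.4, 33.4, 40.1, 59.4, 59.4, 70.8, 89.3, 93.0, 108.2, 127.1, 130.5.
The total first reaches 72 DD on day 8.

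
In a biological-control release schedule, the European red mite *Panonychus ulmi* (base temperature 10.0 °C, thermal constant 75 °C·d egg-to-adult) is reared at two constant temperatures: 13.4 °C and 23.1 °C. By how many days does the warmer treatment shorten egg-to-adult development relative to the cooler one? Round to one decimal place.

16.3 days

At 13.4 °C: 75 / (13.4 − 10.0) = 75 / 3.4 = 22.059 d.
At 23.1 °C: 75 / (23.1 − 10.0) = 75 / 13.1 = 5.725 d.
Difference = |22.059 − 5.725| = 16.334 ≈ 16.3 days.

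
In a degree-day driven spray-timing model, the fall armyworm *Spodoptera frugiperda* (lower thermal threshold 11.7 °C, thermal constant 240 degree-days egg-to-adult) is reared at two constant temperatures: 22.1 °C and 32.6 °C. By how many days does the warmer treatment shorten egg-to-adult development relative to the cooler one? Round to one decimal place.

At 22.1 °C: 240 / (22.1 − 11.7) = 240 / 10.4 = 23.077 d.
At 32.6 °C: 240 / (32.6 − 11.7) = 240 / 20.9 = 11.483 d.
Difference = |23.077 − 11.483| = 11.594 ≈ 11.6 days.

11.6 days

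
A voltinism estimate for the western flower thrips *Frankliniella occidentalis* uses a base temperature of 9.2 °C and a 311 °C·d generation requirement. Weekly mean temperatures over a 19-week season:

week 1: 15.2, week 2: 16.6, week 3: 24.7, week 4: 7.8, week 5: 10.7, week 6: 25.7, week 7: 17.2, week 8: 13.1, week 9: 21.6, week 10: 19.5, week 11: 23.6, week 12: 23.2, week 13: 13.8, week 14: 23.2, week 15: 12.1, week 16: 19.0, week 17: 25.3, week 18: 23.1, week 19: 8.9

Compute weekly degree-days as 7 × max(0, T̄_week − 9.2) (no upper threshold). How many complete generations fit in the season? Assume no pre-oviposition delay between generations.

Weekly DD (7 × max(0, T̄ − 9.2)): 42.0, 51.8, 108.5, 0.0, 10.5, 115.5, 56.0, 27.3, 86.8, 72.1, 100.8, 98.0, 32.2, 98.0, 20.3, 68.6, 112.7, 97.3, 0.0.
Season total = 1198.4 DD.
Complete generations = ⌊1198.4 / 311⌋ = 3.

3 generations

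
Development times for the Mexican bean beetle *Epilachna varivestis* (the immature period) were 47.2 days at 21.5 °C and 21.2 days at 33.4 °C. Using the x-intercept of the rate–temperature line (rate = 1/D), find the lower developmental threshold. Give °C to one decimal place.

11.8 °C

Linear rate model ⇒ the product D·(T − T_b) is constant across temperatures.
47.2·(21.5 − T_b) = 21.2·(33.4 − T_b)
T_b = (47.2·21.5 − 21.2·33.4) / (47.2 − 21.2) = 306.72 / 26.0 = 11.797 °C ≈ 11.8 °C.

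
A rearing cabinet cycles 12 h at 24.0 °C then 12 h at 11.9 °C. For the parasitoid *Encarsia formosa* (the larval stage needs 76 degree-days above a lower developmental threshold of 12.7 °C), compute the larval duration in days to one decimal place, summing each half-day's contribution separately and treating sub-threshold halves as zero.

Day half: max(0, 24.0 − 12.7) × 0.5 = 11.3 × 0.5 = 5.65 DD.
Night half: max(0, 11.9 − 12.7) × 0.5 = 0.0 × 0.5 = 0.00 DD.
Per 24 h: 5.65 DD/day.
Duration = 76 / 5.65 = 13.451 ≈ 13.5 days.

13.5 days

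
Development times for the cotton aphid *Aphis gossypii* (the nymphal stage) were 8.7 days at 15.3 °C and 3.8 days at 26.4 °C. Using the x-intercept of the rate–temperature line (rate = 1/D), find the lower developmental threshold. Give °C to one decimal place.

6.7 °C

Linear rate model ⇒ the product D·(T − T_b) is constant across temperatures.
8.7·(15.3 − T_b) = 3.8·(26.4 − T_b)
T_b = (8.7·15.3 − 3.8·26.4) / (8.7 − 3.8) = 32.79 / 4.9 = 6.692 °C ≈ 6.7 °C.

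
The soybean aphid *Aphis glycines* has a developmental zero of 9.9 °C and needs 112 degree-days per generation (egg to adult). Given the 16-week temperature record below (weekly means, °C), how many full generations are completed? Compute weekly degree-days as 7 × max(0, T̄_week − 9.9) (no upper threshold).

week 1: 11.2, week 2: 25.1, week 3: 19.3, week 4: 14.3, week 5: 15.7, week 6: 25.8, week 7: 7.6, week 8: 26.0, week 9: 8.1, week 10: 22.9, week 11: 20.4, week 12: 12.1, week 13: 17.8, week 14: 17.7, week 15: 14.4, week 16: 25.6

Weekly DD (7 × max(0, T̄ − 9.9)): 9.1, 106.4, 65.8, 30.8, 40.6, 111.3, 0.0, 112.7, 0.0, 91.0, 73.5, 15.4, 55.3, 54.6, 31.5, 109.9.
Season total = 907.9 DD.
Complete generations = ⌊907.9 / 112⌋ = 8.

8 generations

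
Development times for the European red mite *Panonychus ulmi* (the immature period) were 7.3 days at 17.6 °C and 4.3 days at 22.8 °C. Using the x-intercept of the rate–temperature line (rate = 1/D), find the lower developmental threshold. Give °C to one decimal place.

Equal thermal constants: D₁(T₁ − T_b) = D₂(T₂ − T_b).
7.3·(17.6 − T_b) = 4.3·(22.8 − T_b)
T_b = (7.3·17.6 − 4.3·22.8) / (7.3 − 4.3) = 30.44 / 3.0 = 10.147 °C ≈ 10.1 °C.

10.1 °C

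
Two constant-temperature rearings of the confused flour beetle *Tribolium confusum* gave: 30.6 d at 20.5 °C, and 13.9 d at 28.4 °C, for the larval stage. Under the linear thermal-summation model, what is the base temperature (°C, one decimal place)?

Equal thermal constants: D₁(T₁ − T_b) = D₂(T₂ − T_b).
30.6·(20.5 − T_b) = 13.9·(28.4 − T_b)
T_b = (30.6·20.5 − 13.9·28.4) / (30.6 − 13.9) = 232.54 / 16.7 = 13.925 °C ≈ 13.9 °C.

13.9 °C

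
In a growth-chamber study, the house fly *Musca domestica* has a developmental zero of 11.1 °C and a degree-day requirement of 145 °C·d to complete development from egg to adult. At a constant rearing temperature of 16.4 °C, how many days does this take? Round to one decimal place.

Daily accumulation = 16.4 − 11.1 = 5.3 DD/day.
Duration = 145 / 5.3 = 27.358 ≈ 27.4 days.

27.4 days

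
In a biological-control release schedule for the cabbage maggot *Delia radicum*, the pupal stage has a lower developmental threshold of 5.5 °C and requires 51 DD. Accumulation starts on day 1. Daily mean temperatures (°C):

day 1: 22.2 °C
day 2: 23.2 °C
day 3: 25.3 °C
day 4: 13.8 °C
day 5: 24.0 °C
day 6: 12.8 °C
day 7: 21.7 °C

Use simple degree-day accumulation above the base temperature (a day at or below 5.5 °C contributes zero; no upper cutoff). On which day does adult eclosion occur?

Daily DD above 5.5 °C: 16.7, 17.7, 19.8, 8.3, 18.5, 7.3, 16.2.
Cumulative: 16.7, 34.4, 54.2, 62.5, 81.0, 88.3, 104.5.
The total first reaches 51 DD on day 3.

day 3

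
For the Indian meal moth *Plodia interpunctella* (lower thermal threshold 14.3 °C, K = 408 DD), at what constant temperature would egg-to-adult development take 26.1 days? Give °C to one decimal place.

29.9 °C

Required daily accumulation = 408 / 26.1 = 15.632 DD/day.
T = T_base + 15.632 = 14.3 + 15.632 = 29.932 ≈ 29.9 °C.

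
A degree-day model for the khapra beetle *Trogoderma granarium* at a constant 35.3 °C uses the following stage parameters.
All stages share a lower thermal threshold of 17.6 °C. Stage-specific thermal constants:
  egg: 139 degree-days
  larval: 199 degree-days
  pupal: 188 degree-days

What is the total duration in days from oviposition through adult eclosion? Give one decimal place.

29.7 days

Daily accumulation at 35.3 °C = 35.3 − 17.6 = 17.7 DD/day.
Total K = 139 + 199 + 188 = 526 DD.
Total duration = 526 / 17.7 = 29.718 ≈ 29.7 days.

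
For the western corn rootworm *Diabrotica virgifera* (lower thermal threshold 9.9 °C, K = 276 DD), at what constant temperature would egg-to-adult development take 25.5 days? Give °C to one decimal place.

Required daily accumulation = 276 / 25.5 = 10.824 DD/day.
T = T_base + 10.824 = 9.9 + 10.824 = 20.724 ≈ 20.7 °C.

20.7 °C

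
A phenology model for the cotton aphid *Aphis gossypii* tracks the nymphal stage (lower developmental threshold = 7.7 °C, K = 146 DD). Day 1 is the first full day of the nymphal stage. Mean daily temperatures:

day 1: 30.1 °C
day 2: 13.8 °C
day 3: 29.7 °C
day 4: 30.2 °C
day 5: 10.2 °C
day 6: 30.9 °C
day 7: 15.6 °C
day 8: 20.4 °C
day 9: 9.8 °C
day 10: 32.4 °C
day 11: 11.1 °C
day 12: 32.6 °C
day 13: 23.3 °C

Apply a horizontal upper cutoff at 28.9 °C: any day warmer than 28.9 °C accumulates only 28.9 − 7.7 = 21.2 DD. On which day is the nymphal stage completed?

day 12

Daily DD above 7.7 °C (capped at 21.2): 21.2, 6.1, 21.2, 21.2, 2.5, 21.2, 7.9, 12.7, 2.1, 21.2, 3.4, 21.2, 15.6.
Cumulative: 21.2, 27.3, 48.5, 69.7, 72.2, 93.4, 101.3, 114.0, 116.1, 137.3, 140.7, 161.9, 177.5.
The total first reaches 146 DD on day 12.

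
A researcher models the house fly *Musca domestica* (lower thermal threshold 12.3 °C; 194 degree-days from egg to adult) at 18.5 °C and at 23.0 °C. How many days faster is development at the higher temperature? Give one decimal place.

13.2 days

At 18.5 °C: 194 / (18.5 − 12.3) = 194 / 6.2 = 31.290 d.
At 23.0 °C: 194 / (23.0 − 12.3) = 194 / 10.7 = 18.131 d.
Difference = |31.290 − 18.131| = 13.159 ≈ 13.2 days.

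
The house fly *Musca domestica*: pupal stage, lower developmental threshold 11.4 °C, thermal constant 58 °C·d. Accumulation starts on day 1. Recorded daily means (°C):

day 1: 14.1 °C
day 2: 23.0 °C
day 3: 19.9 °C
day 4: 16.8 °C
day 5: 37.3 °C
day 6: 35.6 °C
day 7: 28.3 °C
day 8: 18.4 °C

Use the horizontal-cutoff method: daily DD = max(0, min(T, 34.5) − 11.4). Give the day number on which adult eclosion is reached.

Daily DD above 11.4 °C (capped at 23.1): 2.7, 11.6, 8.5, 5.4, 23.1, 23.1, 16.9, 7.0.
Cumulative: 2.7, 14.3, 22.8, 28.2, 51.3, 74.4, 91.3, 98.3.
The total first reaches 58 DD on day 6.

day 6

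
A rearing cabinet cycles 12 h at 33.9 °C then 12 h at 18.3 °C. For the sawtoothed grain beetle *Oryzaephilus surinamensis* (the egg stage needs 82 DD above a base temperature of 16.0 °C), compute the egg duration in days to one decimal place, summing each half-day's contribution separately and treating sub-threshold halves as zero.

8.1 days

Day half: max(0, 33.9 − 16.0) × 0.5 = 17.9 × 0.5 = 8.95 DD.
Night half: max(0, 18.3 − 16.0) × 0.5 = 2.3 × 0.5 = 1.15 DD.
Per 24 h: 10.10 DD/day.
Duration = 82 / 10.10 = 8.119 ≈ 8.1 days.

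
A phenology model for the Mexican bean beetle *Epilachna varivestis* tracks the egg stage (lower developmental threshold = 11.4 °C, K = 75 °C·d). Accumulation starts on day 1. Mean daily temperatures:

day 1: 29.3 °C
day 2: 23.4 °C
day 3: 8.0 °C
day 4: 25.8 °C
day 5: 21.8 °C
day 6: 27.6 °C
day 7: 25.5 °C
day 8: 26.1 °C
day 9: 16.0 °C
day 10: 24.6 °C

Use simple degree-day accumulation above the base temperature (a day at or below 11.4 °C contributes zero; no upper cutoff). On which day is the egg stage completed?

day 7

Daily DD above 11.4 °C: 17.9, 12.0, 0.0, 14.4, 10.4, 16.2, 14.1, 14.7, 4.6, 13.2.
Cumulative: 17.9, 29.9, 29.9, 44.3, 54.7, 70.9, 85.0, 99.7, 104.3, 117.5.
The total first reaches 75 DD on day 7.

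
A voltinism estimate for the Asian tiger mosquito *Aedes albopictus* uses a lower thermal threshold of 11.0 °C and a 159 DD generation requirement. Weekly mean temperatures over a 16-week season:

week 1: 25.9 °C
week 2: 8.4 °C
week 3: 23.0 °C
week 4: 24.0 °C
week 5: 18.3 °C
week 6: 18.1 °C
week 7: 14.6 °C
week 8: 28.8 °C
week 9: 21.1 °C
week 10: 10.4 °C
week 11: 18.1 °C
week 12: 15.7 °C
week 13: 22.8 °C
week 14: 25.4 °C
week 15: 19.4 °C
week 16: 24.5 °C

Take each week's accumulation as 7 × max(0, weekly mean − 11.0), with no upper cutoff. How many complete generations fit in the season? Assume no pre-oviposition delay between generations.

6 generations

Weekly DD (7 × max(0, T̄ − 11.0)): 104.3, 0.0, 84.0, 91.0, 51.1, 49.7, 25.2, 124.6, 70.7, 0.0, 49.7, 32.9, 82.6, 100.8, 58.8, 94.5.
Season total = 1019.9 DD.
Complete generations = ⌊1019.9 / 159⌋ = 6.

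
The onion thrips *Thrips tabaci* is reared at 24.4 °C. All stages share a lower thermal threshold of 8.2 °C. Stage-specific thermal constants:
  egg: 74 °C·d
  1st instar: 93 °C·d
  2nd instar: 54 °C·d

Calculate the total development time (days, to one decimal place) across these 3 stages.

Daily accumulation at 24.4 °C = 24.4 − 8.2 = 16.2 DD/day.
Total K = 74 + 93 + 54 = 221 DD.
Total duration = 221 / 16.2 = 13.642 ≈ 13.6 days.

13.6 days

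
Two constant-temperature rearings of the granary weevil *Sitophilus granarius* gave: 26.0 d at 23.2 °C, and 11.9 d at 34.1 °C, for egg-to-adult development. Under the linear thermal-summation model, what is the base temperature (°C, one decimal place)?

14.0 °C

Under the model K = D·(T − T_b), so D₁·(T₁ − T_b) = D₂·(T₂ − T_b).
26.0·(23.2 − T_b) = 11.9·(34.1 − T_b)
T_b = (26.0·23.2 − 11.9·34.1) / (26.0 − 11.9) = 197.41 / 14.1 = 14.001 °C ≈ 14.0 °C.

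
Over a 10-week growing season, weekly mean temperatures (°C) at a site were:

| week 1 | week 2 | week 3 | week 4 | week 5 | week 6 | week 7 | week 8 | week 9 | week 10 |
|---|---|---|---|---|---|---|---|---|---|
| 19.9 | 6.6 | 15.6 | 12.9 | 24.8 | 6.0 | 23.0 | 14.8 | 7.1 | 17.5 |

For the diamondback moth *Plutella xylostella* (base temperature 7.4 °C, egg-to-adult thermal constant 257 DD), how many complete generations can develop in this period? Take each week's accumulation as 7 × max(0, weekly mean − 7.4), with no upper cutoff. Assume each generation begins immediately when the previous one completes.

2 generations

Weekly DD (7 × max(0, T̄ − 7.4)): 87.5, 0.0, 57.4, 38.5, 121.8, 0.0, 109.2, 51.8, 0.0, 70.7.
Season total = 536.9 DD.
Complete generations = ⌊536.9 / 257⌋ = 2.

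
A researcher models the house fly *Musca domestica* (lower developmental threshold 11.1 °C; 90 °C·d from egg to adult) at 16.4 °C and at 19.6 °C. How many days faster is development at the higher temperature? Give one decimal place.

6.4 days

At 16.4 °C: 90 / (16.4 − 11.1) = 90 / 5.3 = 16.981 d.
At 19.6 °C: 90 / (19.6 − 11.1) = 90 / 8.5 = 10.588 d.
Difference = |16.981 − 10.588| = 6.393 ≈ 6.4 days.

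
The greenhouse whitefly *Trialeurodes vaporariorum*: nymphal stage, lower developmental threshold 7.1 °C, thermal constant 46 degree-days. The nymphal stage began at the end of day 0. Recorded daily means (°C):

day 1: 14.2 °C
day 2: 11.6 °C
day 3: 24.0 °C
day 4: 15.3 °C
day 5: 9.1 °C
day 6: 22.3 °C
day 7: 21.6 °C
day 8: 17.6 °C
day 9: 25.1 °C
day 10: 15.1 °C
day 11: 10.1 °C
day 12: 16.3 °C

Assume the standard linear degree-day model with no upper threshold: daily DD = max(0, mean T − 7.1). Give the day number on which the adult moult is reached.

Daily DD above 7.1 °C: 7.1, 4.5, 16.9, 8.2, 2.0, 15.2, 14.5, 10.5, 18.0, 8.0, 3.0, 9.2.
Cumulative: 7.1, 11.6, 28.5, 36.7, 38.7, 53.9, 68.4, 78.9, 96.9, 104.9, 107.9, 117.1.
The total first reaches 46 DD on day 6.

day 6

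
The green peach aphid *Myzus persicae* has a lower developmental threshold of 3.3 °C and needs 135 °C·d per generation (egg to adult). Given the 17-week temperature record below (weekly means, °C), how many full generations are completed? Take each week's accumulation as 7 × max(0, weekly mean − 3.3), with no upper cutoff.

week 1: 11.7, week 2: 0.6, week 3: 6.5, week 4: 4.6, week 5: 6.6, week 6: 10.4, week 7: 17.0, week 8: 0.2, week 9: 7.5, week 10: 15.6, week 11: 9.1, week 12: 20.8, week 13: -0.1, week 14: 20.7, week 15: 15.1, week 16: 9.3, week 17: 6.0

Weekly DD (7 × max(0, T̄ − 3.3)): 58.8, 0.0, 22.4, 9.1, 23.1, 49.7, 95.9, 0.0, 29.4, 86.1, 40.6, 122.5, 0.0, 121.8, 82.6, 42.0, 18.9.
Season total = 802.9 DD.
Complete generations = ⌊802.9 / 135⌋ = 5.

5 generations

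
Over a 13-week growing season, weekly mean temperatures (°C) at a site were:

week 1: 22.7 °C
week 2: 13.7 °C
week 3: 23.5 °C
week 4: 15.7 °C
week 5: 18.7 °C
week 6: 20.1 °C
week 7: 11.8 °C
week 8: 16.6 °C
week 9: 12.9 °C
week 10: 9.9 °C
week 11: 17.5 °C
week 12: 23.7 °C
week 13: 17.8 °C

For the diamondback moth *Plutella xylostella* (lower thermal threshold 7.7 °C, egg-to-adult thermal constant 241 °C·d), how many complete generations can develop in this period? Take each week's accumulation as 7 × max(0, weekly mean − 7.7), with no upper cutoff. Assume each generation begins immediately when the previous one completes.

3 generations

Weekly DD (7 × max(0, T̄ − 7.7)): 105.0, 42.0, 110.6, 56.0, 77.0, 86.8, 28.7, 62.3, 36.4, 15.4, 68.6, 112.0, 70.7.
Season total = 871.5 DD.
Complete generations = ⌊871.5 / 241⌋ = 3.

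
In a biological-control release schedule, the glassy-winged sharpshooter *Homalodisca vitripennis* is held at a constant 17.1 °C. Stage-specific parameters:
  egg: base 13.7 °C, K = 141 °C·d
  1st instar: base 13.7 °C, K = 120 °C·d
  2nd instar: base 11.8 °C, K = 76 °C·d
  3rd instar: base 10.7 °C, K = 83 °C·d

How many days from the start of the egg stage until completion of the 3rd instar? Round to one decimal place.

egg: 141 / (17.1 − 13.7) = 141 / 3.4 = 41.471 d.
1st instar: 120 / (17.1 − 13.7) = 120 / 3.4 = 35.294 d.
2nd instar: 76 / (17.1 − 11.8) = 76 / 5.3 = 14.340 d.
3rd instar: 83 / (17.1 − 10.7) = 83 / 6.4 = 12.969 d.
Sum = 104.073 ≈ 104.1 days.

104.1 days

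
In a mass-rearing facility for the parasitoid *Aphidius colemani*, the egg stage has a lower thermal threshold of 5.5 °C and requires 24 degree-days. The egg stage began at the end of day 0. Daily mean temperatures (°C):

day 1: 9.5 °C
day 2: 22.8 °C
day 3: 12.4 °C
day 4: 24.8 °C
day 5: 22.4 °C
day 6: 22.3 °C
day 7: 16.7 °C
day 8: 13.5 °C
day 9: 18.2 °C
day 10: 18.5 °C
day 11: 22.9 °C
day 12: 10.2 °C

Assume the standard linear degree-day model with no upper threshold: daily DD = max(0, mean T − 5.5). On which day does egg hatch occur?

Daily DD above 5.5 °C: 4.0, 17.3, 6.9, 19.3, 16.9, 16.8, 11.2, 8.0, 12.7, 13.0, 17.4, 4.7.
Cumulative: 4.0, 21.3, 28.2, 47.5, 64.4, 81.2, 92.4, 100.4, 113.1, 126.1, 143.5, 148.2.
The total first reaches 24 DD on day 3.

day 3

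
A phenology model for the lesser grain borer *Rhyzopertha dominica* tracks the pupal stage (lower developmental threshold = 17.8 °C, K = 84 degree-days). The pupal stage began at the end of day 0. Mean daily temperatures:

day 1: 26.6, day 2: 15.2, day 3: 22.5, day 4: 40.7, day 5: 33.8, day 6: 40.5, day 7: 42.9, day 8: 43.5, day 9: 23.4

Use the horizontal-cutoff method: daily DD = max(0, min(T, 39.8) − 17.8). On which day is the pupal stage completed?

Daily DD above 17.8 °C (capped at 22.0): 8.8, 0.0, 4.7, 22.0, 16.0, 22.0, 22.0, 22.0, 5.6.
Cumulative: 8.8, 8.8, 13.5, 35.5, 51.5, 73.5, 95.5, 117.5, 123.1.
The total first reaches 84 DD on day 7.

day 7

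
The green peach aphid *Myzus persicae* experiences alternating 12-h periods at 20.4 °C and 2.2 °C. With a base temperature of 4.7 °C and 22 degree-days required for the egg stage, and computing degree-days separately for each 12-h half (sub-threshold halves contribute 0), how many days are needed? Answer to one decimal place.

Day half: max(0, 20.4 − 4.7) × 0.5 = 15.7 × 0.5 = 7.85 DD.
Night half: max(0, 2.2 − 4.7) × 0.5 = 0.0 × 0.5 = 0.00 DD.
Per 24 h: 7.85 DD/day.
Duration = 22 / 7.85 = 2.803 ≈ 2.8 days.

2.8 days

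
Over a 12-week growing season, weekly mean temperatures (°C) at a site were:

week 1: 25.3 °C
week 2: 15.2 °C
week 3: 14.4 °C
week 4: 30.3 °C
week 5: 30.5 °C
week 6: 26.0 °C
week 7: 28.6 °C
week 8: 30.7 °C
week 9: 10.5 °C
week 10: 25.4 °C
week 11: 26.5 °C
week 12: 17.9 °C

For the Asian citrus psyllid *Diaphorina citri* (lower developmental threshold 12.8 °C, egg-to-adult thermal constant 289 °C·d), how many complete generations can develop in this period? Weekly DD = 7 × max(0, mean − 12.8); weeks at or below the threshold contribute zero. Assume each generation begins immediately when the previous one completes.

Weekly DD (7 × max(0, T̄ − 12.8)): 87.5, 16.8, 11.2, 122.5, 123.9, 92.4, 110.6, 125.3, 0.0, 88.2, 95.9, 35.7.
Season total = 910.0 DD.
Complete generations = ⌊910.0 / 289⌋ = 3.

3 generations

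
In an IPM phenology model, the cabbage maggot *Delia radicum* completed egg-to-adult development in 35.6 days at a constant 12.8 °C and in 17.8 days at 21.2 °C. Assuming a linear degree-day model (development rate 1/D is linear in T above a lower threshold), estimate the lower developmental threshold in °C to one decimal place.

Linear rate model ⇒ the product D·(T − T_b) is constant across temperatures.
35.6·(12.8 − T_b) = 17.8·(21.2 − T_b)
T_b = (35.6·12.8 − 17.8·21.2) / (35.6 − 17.8) = 78.32 / 17.8 = 4.400 °C ≈ 4.4 °C.

4.4 °C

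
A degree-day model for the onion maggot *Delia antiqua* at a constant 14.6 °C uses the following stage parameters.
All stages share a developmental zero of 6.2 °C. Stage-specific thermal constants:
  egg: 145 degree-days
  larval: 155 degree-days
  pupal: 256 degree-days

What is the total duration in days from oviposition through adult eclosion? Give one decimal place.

66.2 days

Daily accumulation at 14.6 °C = 14.6 − 6.2 = 8.4 DD/day.
Total K = 145 + 155 + 256 = 556 DD.
Total duration = 556 / 8.4 = 66.190 ≈ 66.2 days.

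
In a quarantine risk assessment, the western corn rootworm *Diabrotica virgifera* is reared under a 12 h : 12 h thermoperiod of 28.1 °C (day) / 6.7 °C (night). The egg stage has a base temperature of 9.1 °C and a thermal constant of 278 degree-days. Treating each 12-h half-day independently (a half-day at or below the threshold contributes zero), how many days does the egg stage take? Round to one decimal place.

Day half: max(0, 28.1 − 9.1) × 0.5 = 19.0 × 0.5 = 9.50 DD.
Night half: max(0, 6.7 − 9.1) × 0.5 = 0.0 × 0.5 = 0.00 DD.
Per 24 h: 9.50 DD/day.
Duration = 278 / 9.50 = 29.263 ≈ 29.3 days.

29.3 days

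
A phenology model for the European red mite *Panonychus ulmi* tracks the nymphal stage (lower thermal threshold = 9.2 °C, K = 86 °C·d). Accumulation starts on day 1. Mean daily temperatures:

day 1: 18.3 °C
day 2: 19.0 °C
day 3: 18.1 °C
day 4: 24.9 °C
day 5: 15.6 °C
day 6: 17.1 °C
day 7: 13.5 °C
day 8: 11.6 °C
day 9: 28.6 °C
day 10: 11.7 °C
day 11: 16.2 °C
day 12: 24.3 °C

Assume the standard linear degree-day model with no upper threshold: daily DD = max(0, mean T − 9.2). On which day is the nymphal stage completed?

Daily DD above 9.2 °C: 9.1, 9.8, 8.9, 15.7, 6.4, 7.9, 4.3, 2.4, 19.4, 2.5, 7.0, 15.1.
Cumulative: 9.1, 18.9, 27.8, 43.5, 49.9, 57.8, 62.1, 64.5, 83.9, 86.4, 93.4, 108.5.
The total first reaches 86 DD on day 10.

day 10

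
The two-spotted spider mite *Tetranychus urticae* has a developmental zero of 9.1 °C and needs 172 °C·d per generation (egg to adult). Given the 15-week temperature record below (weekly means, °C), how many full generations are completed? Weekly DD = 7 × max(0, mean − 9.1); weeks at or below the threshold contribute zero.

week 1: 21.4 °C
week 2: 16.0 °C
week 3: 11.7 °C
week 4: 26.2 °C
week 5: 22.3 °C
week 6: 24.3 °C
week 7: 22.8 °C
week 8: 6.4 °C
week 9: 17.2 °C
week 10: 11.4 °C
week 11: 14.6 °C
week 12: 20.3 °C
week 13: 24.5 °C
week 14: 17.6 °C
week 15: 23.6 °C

Weekly DD (7 × max(0, T̄ − 9.1)): 86.1, 48.3, 18.2, 119.7, 92.4, 106.4, 95.9, 0.0, 56.7, 16.1, 38.5, 78.4, 107.8, 59.5, 101.5.
Season total = 1025.5 DD.
Complete generations = ⌊1025.5 / 172⌋ = 5.

5 generations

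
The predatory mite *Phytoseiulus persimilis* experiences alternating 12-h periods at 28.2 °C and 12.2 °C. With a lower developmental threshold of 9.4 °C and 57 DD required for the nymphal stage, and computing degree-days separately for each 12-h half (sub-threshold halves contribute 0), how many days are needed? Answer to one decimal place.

5.3 days

Day half: max(0, 28.2 − 9.4) × 0.5 = 18.8 × 0.5 = 9.40 DD.
Night half: max(0, 12.2 − 9.4) × 0.5 = 2.8 × 0.5 = 1.40 DD.
Per 24 h: 10.80 DD/day.
Duration = 57 / 10.80 = 5.278 ≈ 5.3 days.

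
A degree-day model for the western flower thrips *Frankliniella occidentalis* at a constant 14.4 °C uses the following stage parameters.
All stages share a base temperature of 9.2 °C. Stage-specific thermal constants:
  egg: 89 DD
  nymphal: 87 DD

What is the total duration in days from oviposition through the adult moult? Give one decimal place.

Daily accumulation at 14.4 °C = 14.4 − 9.2 = 5.2 DD/day.
Total K = 89 + 87 = 176 DD.
Total duration = 176 / 5.2 = 33.846 ≈ 33.8 days.

33.8 days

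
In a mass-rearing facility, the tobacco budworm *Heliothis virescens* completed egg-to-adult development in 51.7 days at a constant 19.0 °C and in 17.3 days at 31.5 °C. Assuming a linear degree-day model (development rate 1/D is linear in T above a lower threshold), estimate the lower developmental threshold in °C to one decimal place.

Under the model K = D·(T − T_b), so D₁·(T₁ − T_b) = D₂·(T₂ − T_b).
51.7·(19.0 − T_b) = 17.3·(31.5 − T_b)
T_b = (51.7·19.0 − 17.3·31.5) / (51.7 − 17.3) = 437.35 / 34.4 = 12.714 °C ≈ 12.7 °C.

12.7 °C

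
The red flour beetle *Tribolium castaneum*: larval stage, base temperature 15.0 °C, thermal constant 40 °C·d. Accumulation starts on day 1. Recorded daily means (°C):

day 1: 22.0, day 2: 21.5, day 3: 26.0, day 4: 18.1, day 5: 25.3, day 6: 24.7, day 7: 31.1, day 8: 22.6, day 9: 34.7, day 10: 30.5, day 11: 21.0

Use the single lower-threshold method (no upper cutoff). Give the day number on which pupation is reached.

day 6

Daily DD above 15.0 °C: 7.0, 6.5, 11.0, 3.1, 10.3, 9.7, 16.1, 7.6, 19.7, 15.5, 6.0.
Cumulative: 7.0, 13.5, 24.5, 27.6, 37.9, 47.6, 63.7, 71.3, 91.0, 106.5, 112.5.
The total first reaches 40 DD on day 6.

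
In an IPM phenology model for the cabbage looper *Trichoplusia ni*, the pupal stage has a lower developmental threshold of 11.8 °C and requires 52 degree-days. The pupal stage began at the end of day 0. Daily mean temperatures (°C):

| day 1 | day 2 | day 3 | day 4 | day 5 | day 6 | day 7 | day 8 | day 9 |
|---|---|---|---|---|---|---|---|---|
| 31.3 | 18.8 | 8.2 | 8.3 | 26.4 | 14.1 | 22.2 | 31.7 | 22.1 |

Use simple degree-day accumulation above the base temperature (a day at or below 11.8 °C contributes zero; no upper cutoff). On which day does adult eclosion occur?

day 7

Daily DD above 11.8 °C: 19.5, 7.0, 0.0, 0.0, 14.6, 2.3, 10.4, 19.9, 10.3.
Cumulative: 19.5, 26.5, 26.5, 26.5, 41.1, 43.4, 53.8, 73.7, 84.0.
The total first reaches 52 DD on day 7.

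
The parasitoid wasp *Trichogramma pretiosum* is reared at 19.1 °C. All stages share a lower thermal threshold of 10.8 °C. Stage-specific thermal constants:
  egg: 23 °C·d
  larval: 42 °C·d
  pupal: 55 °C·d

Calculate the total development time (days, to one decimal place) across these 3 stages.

Daily accumulation at 19.1 °C = 19.1 − 10.8 = 8.3 DD/day.
Total K = 23 + 42 + 55 = 120 DD.
Total duration = 120 / 8.3 = 14.458 ≈ 14.5 days.

14.5 days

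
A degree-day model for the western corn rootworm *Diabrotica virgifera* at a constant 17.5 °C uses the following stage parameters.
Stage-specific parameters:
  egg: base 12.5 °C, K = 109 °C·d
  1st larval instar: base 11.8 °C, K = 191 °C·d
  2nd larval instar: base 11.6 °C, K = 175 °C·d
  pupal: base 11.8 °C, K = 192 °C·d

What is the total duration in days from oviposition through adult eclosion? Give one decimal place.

egg: 109 / (17.5 − 12.5) = 109 / 5.0 = 21.800 d.
1st larval instar: 191 / (17.5 − 11.8) = 191 / 5.7 = 33.509 d.
2nd larval instar: 175 / (17.5 − 11.6) = 175 / 5.9 = 29.661 d.
pupal: 192 / (17.5 − 11.8) = 192 / 5.7 = 33.684 d.
Sum = 118.654 ≈ 118.7 days.

118.7 days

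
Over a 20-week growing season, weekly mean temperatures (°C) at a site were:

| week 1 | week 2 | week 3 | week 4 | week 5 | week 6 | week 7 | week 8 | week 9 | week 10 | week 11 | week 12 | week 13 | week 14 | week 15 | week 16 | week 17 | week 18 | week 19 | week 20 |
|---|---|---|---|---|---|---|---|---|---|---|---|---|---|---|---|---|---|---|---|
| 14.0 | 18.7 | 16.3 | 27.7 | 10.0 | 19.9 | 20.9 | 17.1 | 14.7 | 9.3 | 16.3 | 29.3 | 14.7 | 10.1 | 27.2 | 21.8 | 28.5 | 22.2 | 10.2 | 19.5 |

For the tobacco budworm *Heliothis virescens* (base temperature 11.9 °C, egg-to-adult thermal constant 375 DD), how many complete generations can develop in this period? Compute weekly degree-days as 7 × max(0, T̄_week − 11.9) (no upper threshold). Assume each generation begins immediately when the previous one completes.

2 generations

Weekly DD (7 × max(0, T̄ − 11.9)): 14.7, 47.6, 30.8, 110.6, 0.0, 56.0, 63.0, 36.4, 19.6, 0.0, 30.8, 121.8, 19.6, 0.0, 107.1, 69.3, 116.2, 72.1, 0.0, 53.2.
Season total = 968.8 DD.
Complete generations = ⌊968.8 / 375⌋ = 2.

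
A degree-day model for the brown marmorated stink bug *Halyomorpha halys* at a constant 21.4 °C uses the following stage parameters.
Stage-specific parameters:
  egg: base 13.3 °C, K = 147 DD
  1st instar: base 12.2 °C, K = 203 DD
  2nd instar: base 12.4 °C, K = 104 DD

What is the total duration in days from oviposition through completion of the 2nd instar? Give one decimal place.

egg: 147 / (21.4 − 13.3) = 147 / 8.1 = 18.148 d.
1st instar: 203 / (21.4 − 12.2) = 203 / 9.2 = 22.065 d.
2nd instar: 104 / (21.4 − 12.4) = 104 / 9.0 = 11.556 d.
Sum = 51.769 ≈ 51.8 days.

51.8 days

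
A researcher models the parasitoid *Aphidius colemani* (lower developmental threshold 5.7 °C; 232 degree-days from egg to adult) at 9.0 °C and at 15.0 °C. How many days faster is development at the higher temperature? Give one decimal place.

45.4 days

At 9.0 °C: 232 / (9.0 − 5.7) = 232 / 3.3 = 70.303 d.
At 15.0 °C: 232 / (15.0 − 5.7) = 232 / 9.3 = 24.946 d.
Difference = |70.303 − 24.946| = 45.357 ≈ 45.4 days.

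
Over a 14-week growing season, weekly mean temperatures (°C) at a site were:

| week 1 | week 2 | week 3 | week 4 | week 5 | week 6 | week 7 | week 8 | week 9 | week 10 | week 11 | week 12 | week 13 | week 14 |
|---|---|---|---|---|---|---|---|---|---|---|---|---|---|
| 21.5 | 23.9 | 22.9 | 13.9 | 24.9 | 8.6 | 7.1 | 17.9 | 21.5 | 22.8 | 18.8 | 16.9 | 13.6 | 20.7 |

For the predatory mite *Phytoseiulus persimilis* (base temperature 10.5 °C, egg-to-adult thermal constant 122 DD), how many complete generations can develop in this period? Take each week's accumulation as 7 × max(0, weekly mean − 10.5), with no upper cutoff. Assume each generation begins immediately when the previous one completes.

6 generations

Weekly DD (7 × max(0, T̄ − 10.5)): 77.0, 93.8, 86.8, 23.8, 100.8, 0.0, 0.0, 51.8, 77.0, 86.1, 58.1, 44.8, 21.7, 71.4.
Season total = 793.1 DD.
Complete generations = ⌊793.1 / 122⌋ = 6.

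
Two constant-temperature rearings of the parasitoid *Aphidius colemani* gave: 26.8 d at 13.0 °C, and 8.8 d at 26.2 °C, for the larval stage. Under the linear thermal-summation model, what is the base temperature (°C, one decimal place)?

Under the model K = D·(T − T_b), so D₁·(T₁ − T_b) = D₂·(T₂ − T_b).
26.8·(13.0 − T_b) = 8.8·(26.2 − T_b)
T_b = (26.8·13.0 − 8.8·26.2) / (26.8 − 8.8) = 117.84 / 18.0 = 6.547 °C ≈ 6.5 °C.

6.5 °C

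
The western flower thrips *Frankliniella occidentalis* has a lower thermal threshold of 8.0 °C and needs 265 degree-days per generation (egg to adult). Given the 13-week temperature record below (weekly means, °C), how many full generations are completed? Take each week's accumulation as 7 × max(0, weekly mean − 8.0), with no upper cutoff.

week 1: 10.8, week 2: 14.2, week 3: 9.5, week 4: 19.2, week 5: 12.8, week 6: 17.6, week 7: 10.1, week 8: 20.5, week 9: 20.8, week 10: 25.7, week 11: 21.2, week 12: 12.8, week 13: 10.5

Weekly DD (7 × max(0, T̄ − 8.0)): 19.6, 43.4, 10.5, 78.4, 33.6, 67.2, 14.7, 87.5, 89.6, 123.9, 92.4, 33.6, 17.5.
Season total = 711.9 DD.
Complete generations = ⌊711.9 / 265⌋ = 2.

2 generations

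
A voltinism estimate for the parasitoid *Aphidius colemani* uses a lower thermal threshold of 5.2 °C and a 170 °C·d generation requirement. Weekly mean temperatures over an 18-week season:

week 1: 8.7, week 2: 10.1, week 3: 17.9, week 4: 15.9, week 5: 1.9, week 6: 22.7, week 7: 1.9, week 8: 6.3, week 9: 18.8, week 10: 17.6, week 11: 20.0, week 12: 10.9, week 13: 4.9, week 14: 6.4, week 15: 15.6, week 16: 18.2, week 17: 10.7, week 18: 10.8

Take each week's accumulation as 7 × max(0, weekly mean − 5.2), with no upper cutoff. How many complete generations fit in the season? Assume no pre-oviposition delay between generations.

5 generations

Weekly DD (7 × max(0, T̄ − 5.2)): 24.5, 34.3, 88.9, 74.9, 0.0, 122.5, 0.0, 7.7, 95.2, 86.8, 103.6, 39.9, 0.0, 8.4, 72.8, 91.0, 38.5, 39.2.
Season total = 928.2 DD.
Complete generations = ⌊928.2 / 170⌋ = 5.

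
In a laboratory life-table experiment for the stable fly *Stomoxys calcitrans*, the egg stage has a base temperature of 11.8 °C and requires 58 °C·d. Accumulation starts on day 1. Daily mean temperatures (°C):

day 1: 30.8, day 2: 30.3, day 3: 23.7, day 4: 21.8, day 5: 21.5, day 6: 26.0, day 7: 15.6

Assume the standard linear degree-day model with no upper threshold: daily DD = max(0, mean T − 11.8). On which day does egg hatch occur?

day 4

Daily DD above 11.8 °C: 19.0, 18.5, 11.9, 10.0, 9.7, 14.2, 3.8.
Cumulative: 19.0, 37.5, 49.4, 59.4, 69.1, 83.3, 87.1.
The total first reaches 58 DD on day 4.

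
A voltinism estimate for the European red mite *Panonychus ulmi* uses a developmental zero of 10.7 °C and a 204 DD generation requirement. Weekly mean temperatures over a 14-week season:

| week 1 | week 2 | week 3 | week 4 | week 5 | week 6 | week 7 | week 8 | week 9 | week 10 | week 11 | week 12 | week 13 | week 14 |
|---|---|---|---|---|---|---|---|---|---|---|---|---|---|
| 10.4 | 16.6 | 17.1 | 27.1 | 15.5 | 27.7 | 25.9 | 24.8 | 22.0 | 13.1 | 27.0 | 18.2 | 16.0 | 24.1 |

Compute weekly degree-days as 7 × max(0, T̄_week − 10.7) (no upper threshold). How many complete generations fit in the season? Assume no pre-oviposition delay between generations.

Weekly DD (7 × max(0, T̄ − 10.7)): 0.0, 41.3, 44.8, 114.8, 33.6, 119.0, 106.4, 98.7, 79.1, 16.8, 114.1, 52.5, 37.1, 93.8.
Season total = 952.0 DD.
Complete generations = ⌊952.0 / 204⌋ = 4.

4 generations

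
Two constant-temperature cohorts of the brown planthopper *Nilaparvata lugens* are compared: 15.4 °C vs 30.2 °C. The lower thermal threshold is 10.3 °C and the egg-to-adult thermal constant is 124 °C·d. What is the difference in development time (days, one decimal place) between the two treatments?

At 15.4 °C: 124 / (15.4 − 10.3) = 124 / 5.1 = 24.314 d.
At 30.2 °C: 124 / (30.2 − 10.3) = 124 / 19.9 = 6.231 d.
Difference = |24.314 − 6.231| = 18.083 ≈ 18.1 days.

18.1 days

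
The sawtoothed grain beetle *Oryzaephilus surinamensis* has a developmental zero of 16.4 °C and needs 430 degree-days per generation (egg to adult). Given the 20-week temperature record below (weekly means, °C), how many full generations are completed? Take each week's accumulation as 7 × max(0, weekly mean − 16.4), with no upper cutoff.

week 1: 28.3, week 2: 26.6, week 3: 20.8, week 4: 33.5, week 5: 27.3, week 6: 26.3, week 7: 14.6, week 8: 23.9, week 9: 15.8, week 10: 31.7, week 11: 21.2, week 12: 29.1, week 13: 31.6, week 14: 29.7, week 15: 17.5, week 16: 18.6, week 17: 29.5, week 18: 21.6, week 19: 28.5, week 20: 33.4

2 generations

Weekly DD (7 × max(0, T̄ − 16.4)): 83.3, 71.4, 30.8, 119.7, 76.3, 69.3, 0.0, 52.5, 0.0, 107.1, 33.6, 88.9, 106.4, 93.1, 7.7, 15.4, 91.7, 36.4, 84.7, 119.0.
Season total = 1287.3 DD.
Complete generations = ⌊1287.3 / 430⌋ = 2.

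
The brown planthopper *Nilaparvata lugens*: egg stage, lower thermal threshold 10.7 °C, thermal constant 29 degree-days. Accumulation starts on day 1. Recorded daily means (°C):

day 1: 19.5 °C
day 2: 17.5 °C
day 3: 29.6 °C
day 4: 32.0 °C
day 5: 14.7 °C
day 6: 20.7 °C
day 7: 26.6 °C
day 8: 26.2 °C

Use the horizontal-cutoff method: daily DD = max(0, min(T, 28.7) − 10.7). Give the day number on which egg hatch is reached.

Daily DD above 10.7 °C (capped at 18.0): 8.8, 6.8, 18.0, 18.0, 4.0, 10.0, 15.9, 15.5.
Cumulative: 8.8, 15.6, 33.6, 51.6, 55.6, 65.6, 81.5, 97.0.
The total first reaches 29 DD on day 3.

day 3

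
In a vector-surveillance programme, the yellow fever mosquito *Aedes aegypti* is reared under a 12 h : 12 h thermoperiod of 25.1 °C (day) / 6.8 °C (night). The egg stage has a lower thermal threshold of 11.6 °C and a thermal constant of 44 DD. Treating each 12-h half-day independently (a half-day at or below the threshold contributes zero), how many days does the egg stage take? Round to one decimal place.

6.5 days

Day half: max(0, 25.1 − 11.6) × 0.5 = 13.5 × 0.5 = 6.75 DD.
Night half: max(0, 6.8 − 11.6) × 0.5 = 0.0 × 0.5 = 0.00 DD.
Per 24 h: 6.75 DD/day.
Duration = 44 / 6.75 = 6.519 ≈ 6.5 days.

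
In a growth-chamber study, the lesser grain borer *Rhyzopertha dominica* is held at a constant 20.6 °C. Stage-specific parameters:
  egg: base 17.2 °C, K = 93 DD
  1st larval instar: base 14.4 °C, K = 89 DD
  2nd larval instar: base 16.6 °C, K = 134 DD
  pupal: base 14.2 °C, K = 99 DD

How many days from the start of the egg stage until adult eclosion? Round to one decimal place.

90.7 days

egg: 93 / (20.6 − 17.2) = 93 / 3.4 = 27.353 d.
1st larval instar: 89 / (20.6 − 14.4) = 89 / 6.2 = 14.355 d.
2nd larval instar: 134 / (20.6 − 16.6) = 134 / 4.0 = 33.500 d.
pupal: 99 / (20.6 − 14.2) = 99 / 6.4 = 15.469 d.
Sum = 90.677 ≈ 90.7 days.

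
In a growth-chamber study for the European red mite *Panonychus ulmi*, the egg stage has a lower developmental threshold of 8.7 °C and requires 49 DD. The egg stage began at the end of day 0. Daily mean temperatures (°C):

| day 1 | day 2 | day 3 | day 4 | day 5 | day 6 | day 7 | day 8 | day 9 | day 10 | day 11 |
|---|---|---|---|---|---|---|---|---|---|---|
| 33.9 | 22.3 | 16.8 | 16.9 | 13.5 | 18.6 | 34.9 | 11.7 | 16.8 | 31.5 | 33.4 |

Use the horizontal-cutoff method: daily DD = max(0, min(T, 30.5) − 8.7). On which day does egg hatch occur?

Daily DD above 8.7 °C (capped at 21.8): 21.8, 13.6, 8.1, 8.2, 4.8, 9.9, 21.8, 3.0, 8.1, 21.8, 21.8.
Cumulative: 21.8, 35.4, 43.5, 51.7, 56.5, 66.4, 88.2, 91.2, 99.3, 121.1, 142.9.
The total first reaches 49 DD on day 4.

day 4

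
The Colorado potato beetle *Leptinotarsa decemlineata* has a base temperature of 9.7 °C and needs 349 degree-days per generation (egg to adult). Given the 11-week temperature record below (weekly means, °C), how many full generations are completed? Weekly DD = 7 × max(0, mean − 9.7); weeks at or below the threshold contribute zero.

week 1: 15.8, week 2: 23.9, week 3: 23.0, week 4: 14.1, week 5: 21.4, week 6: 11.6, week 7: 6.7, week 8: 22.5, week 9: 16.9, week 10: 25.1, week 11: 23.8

2 generations

Weekly DD (7 × max(0, T̄ − 9.7)): 42.7, 99.4, 93.1, 30.8, 81.9, 13.3, 0.0, 89.6, 50.4, 107.8, 98.7.
Season total = 707.7 DD.
Complete generations = ⌊707.7 / 349⌋ = 2.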